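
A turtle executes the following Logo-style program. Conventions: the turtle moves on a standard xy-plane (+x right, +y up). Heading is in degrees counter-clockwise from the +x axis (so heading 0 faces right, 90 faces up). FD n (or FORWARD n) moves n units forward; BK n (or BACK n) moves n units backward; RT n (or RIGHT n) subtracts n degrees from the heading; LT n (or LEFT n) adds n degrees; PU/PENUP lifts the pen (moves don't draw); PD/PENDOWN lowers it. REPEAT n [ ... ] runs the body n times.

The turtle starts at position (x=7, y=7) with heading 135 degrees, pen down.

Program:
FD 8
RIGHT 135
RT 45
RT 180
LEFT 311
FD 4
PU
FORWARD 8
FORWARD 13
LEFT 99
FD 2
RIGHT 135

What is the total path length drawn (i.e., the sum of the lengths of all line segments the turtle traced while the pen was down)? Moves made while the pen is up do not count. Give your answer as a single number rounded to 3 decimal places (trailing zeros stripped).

Answer: 12

Derivation:
Executing turtle program step by step:
Start: pos=(7,7), heading=135, pen down
FD 8: (7,7) -> (1.343,12.657) [heading=135, draw]
RT 135: heading 135 -> 0
RT 45: heading 0 -> 315
RT 180: heading 315 -> 135
LT 311: heading 135 -> 86
FD 4: (1.343,12.657) -> (1.622,16.647) [heading=86, draw]
PU: pen up
FD 8: (1.622,16.647) -> (2.18,24.628) [heading=86, move]
FD 13: (2.18,24.628) -> (3.087,37.596) [heading=86, move]
LT 99: heading 86 -> 185
FD 2: (3.087,37.596) -> (1.095,37.422) [heading=185, move]
RT 135: heading 185 -> 50
Final: pos=(1.095,37.422), heading=50, 2 segment(s) drawn

Segment lengths:
  seg 1: (7,7) -> (1.343,12.657), length = 8
  seg 2: (1.343,12.657) -> (1.622,16.647), length = 4
Total = 12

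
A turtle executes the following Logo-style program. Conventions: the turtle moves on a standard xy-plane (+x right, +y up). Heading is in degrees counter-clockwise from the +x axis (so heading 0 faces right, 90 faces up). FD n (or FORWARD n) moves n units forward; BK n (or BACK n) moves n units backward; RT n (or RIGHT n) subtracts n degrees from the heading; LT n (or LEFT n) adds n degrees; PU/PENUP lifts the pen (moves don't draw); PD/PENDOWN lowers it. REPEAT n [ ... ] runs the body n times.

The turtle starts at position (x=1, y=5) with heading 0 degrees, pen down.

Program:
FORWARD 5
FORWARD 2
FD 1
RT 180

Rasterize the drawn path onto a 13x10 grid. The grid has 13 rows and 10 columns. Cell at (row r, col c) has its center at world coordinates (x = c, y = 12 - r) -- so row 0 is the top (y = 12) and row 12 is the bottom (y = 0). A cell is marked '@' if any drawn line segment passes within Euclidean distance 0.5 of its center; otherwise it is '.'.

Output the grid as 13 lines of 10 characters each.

Segment 0: (1,5) -> (6,5)
Segment 1: (6,5) -> (8,5)
Segment 2: (8,5) -> (9,5)

Answer: ..........
..........
..........
..........
..........
..........
..........
.@@@@@@@@@
..........
..........
..........
..........
..........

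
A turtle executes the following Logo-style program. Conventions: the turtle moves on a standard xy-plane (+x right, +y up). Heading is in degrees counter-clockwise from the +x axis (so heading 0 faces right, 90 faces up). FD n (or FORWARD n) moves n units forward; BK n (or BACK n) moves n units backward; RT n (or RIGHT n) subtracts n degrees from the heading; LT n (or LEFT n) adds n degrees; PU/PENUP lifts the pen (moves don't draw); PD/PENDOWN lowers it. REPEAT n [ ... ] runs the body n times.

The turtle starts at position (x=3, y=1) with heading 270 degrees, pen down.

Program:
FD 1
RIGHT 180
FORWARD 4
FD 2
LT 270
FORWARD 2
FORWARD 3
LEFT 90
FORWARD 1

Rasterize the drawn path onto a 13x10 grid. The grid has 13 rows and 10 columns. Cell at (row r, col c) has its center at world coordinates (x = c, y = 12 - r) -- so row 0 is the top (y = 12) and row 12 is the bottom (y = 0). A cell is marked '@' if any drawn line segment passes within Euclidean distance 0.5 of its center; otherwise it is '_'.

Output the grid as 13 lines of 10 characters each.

Segment 0: (3,1) -> (3,0)
Segment 1: (3,0) -> (3,4)
Segment 2: (3,4) -> (3,6)
Segment 3: (3,6) -> (5,6)
Segment 4: (5,6) -> (8,6)
Segment 5: (8,6) -> (8,7)

Answer: __________
__________
__________
__________
__________
________@_
___@@@@@@_
___@______
___@______
___@______
___@______
___@______
___@______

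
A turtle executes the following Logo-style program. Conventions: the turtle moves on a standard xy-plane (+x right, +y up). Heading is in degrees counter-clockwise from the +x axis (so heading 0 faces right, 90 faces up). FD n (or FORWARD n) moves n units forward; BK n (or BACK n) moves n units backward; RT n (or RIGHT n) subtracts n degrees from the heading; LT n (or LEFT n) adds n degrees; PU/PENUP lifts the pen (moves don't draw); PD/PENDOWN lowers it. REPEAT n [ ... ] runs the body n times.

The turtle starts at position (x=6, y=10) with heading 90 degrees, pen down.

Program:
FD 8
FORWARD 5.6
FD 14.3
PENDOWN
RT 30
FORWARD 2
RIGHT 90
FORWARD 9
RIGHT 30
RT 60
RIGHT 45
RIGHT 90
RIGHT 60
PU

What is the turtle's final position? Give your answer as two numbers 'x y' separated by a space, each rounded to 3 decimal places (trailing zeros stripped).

Executing turtle program step by step:
Start: pos=(6,10), heading=90, pen down
FD 8: (6,10) -> (6,18) [heading=90, draw]
FD 5.6: (6,18) -> (6,23.6) [heading=90, draw]
FD 14.3: (6,23.6) -> (6,37.9) [heading=90, draw]
PD: pen down
RT 30: heading 90 -> 60
FD 2: (6,37.9) -> (7,39.632) [heading=60, draw]
RT 90: heading 60 -> 330
FD 9: (7,39.632) -> (14.794,35.132) [heading=330, draw]
RT 30: heading 330 -> 300
RT 60: heading 300 -> 240
RT 45: heading 240 -> 195
RT 90: heading 195 -> 105
RT 60: heading 105 -> 45
PU: pen up
Final: pos=(14.794,35.132), heading=45, 5 segment(s) drawn

Answer: 14.794 35.132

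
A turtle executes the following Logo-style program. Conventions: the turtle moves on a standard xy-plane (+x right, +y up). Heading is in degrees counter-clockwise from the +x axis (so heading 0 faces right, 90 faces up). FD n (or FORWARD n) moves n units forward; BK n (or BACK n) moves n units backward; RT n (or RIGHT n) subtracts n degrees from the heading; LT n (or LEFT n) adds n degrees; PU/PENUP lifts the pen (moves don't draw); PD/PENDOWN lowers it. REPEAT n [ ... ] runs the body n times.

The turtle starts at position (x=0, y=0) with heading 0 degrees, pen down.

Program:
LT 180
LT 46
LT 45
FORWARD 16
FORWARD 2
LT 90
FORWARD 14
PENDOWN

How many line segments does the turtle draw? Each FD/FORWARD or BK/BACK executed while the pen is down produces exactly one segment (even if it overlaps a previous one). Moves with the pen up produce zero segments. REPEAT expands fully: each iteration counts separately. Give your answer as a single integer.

Answer: 3

Derivation:
Executing turtle program step by step:
Start: pos=(0,0), heading=0, pen down
LT 180: heading 0 -> 180
LT 46: heading 180 -> 226
LT 45: heading 226 -> 271
FD 16: (0,0) -> (0.279,-15.998) [heading=271, draw]
FD 2: (0.279,-15.998) -> (0.314,-17.997) [heading=271, draw]
LT 90: heading 271 -> 1
FD 14: (0.314,-17.997) -> (14.312,-17.753) [heading=1, draw]
PD: pen down
Final: pos=(14.312,-17.753), heading=1, 3 segment(s) drawn
Segments drawn: 3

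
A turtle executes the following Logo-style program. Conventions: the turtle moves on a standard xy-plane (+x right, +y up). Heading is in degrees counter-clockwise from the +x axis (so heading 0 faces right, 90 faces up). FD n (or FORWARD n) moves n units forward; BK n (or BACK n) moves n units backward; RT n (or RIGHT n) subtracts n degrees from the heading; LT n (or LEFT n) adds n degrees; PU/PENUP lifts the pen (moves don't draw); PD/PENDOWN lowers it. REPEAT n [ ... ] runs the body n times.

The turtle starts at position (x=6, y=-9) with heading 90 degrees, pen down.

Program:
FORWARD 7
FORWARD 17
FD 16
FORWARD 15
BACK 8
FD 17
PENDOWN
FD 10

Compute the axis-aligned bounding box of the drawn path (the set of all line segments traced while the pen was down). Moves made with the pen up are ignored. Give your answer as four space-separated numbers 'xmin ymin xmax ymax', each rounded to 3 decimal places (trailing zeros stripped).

Answer: 6 -9 6 65

Derivation:
Executing turtle program step by step:
Start: pos=(6,-9), heading=90, pen down
FD 7: (6,-9) -> (6,-2) [heading=90, draw]
FD 17: (6,-2) -> (6,15) [heading=90, draw]
FD 16: (6,15) -> (6,31) [heading=90, draw]
FD 15: (6,31) -> (6,46) [heading=90, draw]
BK 8: (6,46) -> (6,38) [heading=90, draw]
FD 17: (6,38) -> (6,55) [heading=90, draw]
PD: pen down
FD 10: (6,55) -> (6,65) [heading=90, draw]
Final: pos=(6,65), heading=90, 7 segment(s) drawn

Segment endpoints: x in {6, 6, 6, 6, 6}, y in {-9, -2, 15, 31, 38, 46, 55, 65}
xmin=6, ymin=-9, xmax=6, ymax=65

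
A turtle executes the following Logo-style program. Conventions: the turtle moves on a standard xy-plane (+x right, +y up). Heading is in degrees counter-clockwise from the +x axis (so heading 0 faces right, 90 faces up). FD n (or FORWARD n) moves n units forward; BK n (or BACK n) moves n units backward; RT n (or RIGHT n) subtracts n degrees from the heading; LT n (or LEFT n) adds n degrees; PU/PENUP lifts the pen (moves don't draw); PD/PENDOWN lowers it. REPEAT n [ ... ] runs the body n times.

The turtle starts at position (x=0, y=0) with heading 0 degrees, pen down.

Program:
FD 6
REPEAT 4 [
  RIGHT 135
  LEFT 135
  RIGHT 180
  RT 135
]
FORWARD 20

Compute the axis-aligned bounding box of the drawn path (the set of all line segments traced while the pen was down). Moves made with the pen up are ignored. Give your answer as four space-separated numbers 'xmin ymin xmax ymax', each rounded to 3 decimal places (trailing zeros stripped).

Executing turtle program step by step:
Start: pos=(0,0), heading=0, pen down
FD 6: (0,0) -> (6,0) [heading=0, draw]
REPEAT 4 [
  -- iteration 1/4 --
  RT 135: heading 0 -> 225
  LT 135: heading 225 -> 0
  RT 180: heading 0 -> 180
  RT 135: heading 180 -> 45
  -- iteration 2/4 --
  RT 135: heading 45 -> 270
  LT 135: heading 270 -> 45
  RT 180: heading 45 -> 225
  RT 135: heading 225 -> 90
  -- iteration 3/4 --
  RT 135: heading 90 -> 315
  LT 135: heading 315 -> 90
  RT 180: heading 90 -> 270
  RT 135: heading 270 -> 135
  -- iteration 4/4 --
  RT 135: heading 135 -> 0
  LT 135: heading 0 -> 135
  RT 180: heading 135 -> 315
  RT 135: heading 315 -> 180
]
FD 20: (6,0) -> (-14,0) [heading=180, draw]
Final: pos=(-14,0), heading=180, 2 segment(s) drawn

Segment endpoints: x in {-14, 0, 6}, y in {0, 0}
xmin=-14, ymin=0, xmax=6, ymax=0

Answer: -14 0 6 0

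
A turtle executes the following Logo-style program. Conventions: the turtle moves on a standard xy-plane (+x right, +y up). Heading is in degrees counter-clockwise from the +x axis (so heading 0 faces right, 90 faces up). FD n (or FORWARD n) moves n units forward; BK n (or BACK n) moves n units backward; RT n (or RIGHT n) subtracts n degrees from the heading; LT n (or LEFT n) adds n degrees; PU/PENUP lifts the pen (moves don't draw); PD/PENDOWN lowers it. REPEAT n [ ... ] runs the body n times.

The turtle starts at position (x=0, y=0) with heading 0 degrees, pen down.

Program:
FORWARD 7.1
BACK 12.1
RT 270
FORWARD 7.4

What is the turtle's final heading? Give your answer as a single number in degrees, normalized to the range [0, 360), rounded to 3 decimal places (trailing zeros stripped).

Answer: 90

Derivation:
Executing turtle program step by step:
Start: pos=(0,0), heading=0, pen down
FD 7.1: (0,0) -> (7.1,0) [heading=0, draw]
BK 12.1: (7.1,0) -> (-5,0) [heading=0, draw]
RT 270: heading 0 -> 90
FD 7.4: (-5,0) -> (-5,7.4) [heading=90, draw]
Final: pos=(-5,7.4), heading=90, 3 segment(s) drawn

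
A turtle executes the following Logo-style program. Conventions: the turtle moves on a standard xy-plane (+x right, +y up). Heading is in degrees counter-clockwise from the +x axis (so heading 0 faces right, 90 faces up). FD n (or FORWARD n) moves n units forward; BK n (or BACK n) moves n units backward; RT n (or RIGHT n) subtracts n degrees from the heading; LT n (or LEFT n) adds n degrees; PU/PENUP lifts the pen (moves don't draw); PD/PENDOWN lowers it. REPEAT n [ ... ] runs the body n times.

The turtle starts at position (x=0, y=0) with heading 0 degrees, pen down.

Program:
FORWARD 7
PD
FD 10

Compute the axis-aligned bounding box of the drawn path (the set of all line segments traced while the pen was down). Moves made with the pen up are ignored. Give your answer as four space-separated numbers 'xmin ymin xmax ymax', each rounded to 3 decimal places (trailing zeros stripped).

Executing turtle program step by step:
Start: pos=(0,0), heading=0, pen down
FD 7: (0,0) -> (7,0) [heading=0, draw]
PD: pen down
FD 10: (7,0) -> (17,0) [heading=0, draw]
Final: pos=(17,0), heading=0, 2 segment(s) drawn

Segment endpoints: x in {0, 7, 17}, y in {0}
xmin=0, ymin=0, xmax=17, ymax=0

Answer: 0 0 17 0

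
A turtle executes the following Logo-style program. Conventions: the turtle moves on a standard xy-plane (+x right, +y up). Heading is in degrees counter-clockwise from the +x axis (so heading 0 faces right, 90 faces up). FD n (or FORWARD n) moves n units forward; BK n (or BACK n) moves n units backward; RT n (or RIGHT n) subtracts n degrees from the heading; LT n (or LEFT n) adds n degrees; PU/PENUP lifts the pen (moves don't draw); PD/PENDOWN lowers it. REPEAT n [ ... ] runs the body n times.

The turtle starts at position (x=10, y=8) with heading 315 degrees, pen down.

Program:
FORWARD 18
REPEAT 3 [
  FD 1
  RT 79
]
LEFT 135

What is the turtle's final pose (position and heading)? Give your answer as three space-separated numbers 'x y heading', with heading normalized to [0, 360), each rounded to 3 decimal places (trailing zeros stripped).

Answer: 21.955 -5.873 213

Derivation:
Executing turtle program step by step:
Start: pos=(10,8), heading=315, pen down
FD 18: (10,8) -> (22.728,-4.728) [heading=315, draw]
REPEAT 3 [
  -- iteration 1/3 --
  FD 1: (22.728,-4.728) -> (23.435,-5.435) [heading=315, draw]
  RT 79: heading 315 -> 236
  -- iteration 2/3 --
  FD 1: (23.435,-5.435) -> (22.876,-6.264) [heading=236, draw]
  RT 79: heading 236 -> 157
  -- iteration 3/3 --
  FD 1: (22.876,-6.264) -> (21.955,-5.873) [heading=157, draw]
  RT 79: heading 157 -> 78
]
LT 135: heading 78 -> 213
Final: pos=(21.955,-5.873), heading=213, 4 segment(s) drawn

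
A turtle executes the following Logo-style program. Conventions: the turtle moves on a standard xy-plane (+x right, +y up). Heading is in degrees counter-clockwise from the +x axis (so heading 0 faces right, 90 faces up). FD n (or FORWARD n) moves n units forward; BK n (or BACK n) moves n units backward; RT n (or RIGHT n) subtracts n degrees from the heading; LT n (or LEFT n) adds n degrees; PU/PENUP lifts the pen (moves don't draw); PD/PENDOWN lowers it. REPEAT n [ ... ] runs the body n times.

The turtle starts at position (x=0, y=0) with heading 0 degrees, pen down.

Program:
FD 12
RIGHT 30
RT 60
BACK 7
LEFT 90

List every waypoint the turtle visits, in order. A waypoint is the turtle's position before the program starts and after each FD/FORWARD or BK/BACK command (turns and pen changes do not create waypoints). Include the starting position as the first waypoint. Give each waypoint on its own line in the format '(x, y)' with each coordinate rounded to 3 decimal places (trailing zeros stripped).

Executing turtle program step by step:
Start: pos=(0,0), heading=0, pen down
FD 12: (0,0) -> (12,0) [heading=0, draw]
RT 30: heading 0 -> 330
RT 60: heading 330 -> 270
BK 7: (12,0) -> (12,7) [heading=270, draw]
LT 90: heading 270 -> 0
Final: pos=(12,7), heading=0, 2 segment(s) drawn
Waypoints (3 total):
(0, 0)
(12, 0)
(12, 7)

Answer: (0, 0)
(12, 0)
(12, 7)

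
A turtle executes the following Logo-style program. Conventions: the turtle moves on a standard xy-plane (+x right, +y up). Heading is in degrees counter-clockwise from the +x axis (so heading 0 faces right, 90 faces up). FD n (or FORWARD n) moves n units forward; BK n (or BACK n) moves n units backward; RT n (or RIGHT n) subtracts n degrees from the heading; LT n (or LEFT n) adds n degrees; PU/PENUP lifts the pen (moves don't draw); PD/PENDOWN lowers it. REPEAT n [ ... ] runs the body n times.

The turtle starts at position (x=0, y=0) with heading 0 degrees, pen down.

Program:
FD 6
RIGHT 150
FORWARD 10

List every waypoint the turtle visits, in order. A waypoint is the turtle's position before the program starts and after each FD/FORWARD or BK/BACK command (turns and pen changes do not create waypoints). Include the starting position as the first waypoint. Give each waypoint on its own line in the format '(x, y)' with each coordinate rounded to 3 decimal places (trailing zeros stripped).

Answer: (0, 0)
(6, 0)
(-2.66, -5)

Derivation:
Executing turtle program step by step:
Start: pos=(0,0), heading=0, pen down
FD 6: (0,0) -> (6,0) [heading=0, draw]
RT 150: heading 0 -> 210
FD 10: (6,0) -> (-2.66,-5) [heading=210, draw]
Final: pos=(-2.66,-5), heading=210, 2 segment(s) drawn
Waypoints (3 total):
(0, 0)
(6, 0)
(-2.66, -5)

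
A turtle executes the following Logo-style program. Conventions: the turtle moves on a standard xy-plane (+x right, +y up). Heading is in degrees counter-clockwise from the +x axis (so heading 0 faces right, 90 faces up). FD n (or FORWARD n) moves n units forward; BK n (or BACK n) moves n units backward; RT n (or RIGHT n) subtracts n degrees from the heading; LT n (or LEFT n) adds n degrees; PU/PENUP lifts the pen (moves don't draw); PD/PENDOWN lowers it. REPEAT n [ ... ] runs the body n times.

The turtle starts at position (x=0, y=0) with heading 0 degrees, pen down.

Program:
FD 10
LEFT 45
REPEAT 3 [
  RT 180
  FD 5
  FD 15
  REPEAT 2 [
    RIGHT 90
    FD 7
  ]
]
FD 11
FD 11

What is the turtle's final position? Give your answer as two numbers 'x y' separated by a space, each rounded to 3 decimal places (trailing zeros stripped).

Answer: -16.87 2.828

Derivation:
Executing turtle program step by step:
Start: pos=(0,0), heading=0, pen down
FD 10: (0,0) -> (10,0) [heading=0, draw]
LT 45: heading 0 -> 45
REPEAT 3 [
  -- iteration 1/3 --
  RT 180: heading 45 -> 225
  FD 5: (10,0) -> (6.464,-3.536) [heading=225, draw]
  FD 15: (6.464,-3.536) -> (-4.142,-14.142) [heading=225, draw]
  REPEAT 2 [
    -- iteration 1/2 --
    RT 90: heading 225 -> 135
    FD 7: (-4.142,-14.142) -> (-9.092,-9.192) [heading=135, draw]
    -- iteration 2/2 --
    RT 90: heading 135 -> 45
    FD 7: (-9.092,-9.192) -> (-4.142,-4.243) [heading=45, draw]
  ]
  -- iteration 2/3 --
  RT 180: heading 45 -> 225
  FD 5: (-4.142,-4.243) -> (-7.678,-7.778) [heading=225, draw]
  FD 15: (-7.678,-7.778) -> (-18.284,-18.385) [heading=225, draw]
  REPEAT 2 [
    -- iteration 1/2 --
    RT 90: heading 225 -> 135
    FD 7: (-18.284,-18.385) -> (-23.234,-13.435) [heading=135, draw]
    -- iteration 2/2 --
    RT 90: heading 135 -> 45
    FD 7: (-23.234,-13.435) -> (-18.284,-8.485) [heading=45, draw]
  ]
  -- iteration 3/3 --
  RT 180: heading 45 -> 225
  FD 5: (-18.284,-8.485) -> (-21.82,-12.021) [heading=225, draw]
  FD 15: (-21.82,-12.021) -> (-32.426,-22.627) [heading=225, draw]
  REPEAT 2 [
    -- iteration 1/2 --
    RT 90: heading 225 -> 135
    FD 7: (-32.426,-22.627) -> (-37.376,-17.678) [heading=135, draw]
    -- iteration 2/2 --
    RT 90: heading 135 -> 45
    FD 7: (-37.376,-17.678) -> (-32.426,-12.728) [heading=45, draw]
  ]
]
FD 11: (-32.426,-12.728) -> (-24.648,-4.95) [heading=45, draw]
FD 11: (-24.648,-4.95) -> (-16.87,2.828) [heading=45, draw]
Final: pos=(-16.87,2.828), heading=45, 15 segment(s) drawn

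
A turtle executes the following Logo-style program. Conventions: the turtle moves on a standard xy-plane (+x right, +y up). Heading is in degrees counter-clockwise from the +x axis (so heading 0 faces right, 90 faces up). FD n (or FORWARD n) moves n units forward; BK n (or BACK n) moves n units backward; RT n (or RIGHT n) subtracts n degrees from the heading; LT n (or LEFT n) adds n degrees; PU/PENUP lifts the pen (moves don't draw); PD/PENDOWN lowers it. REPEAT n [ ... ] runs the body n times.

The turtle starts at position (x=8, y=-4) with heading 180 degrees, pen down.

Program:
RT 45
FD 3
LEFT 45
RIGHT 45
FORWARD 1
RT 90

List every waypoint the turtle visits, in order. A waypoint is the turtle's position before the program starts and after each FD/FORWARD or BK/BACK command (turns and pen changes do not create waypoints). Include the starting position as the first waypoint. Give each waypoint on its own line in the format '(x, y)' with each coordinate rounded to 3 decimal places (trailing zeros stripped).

Executing turtle program step by step:
Start: pos=(8,-4), heading=180, pen down
RT 45: heading 180 -> 135
FD 3: (8,-4) -> (5.879,-1.879) [heading=135, draw]
LT 45: heading 135 -> 180
RT 45: heading 180 -> 135
FD 1: (5.879,-1.879) -> (5.172,-1.172) [heading=135, draw]
RT 90: heading 135 -> 45
Final: pos=(5.172,-1.172), heading=45, 2 segment(s) drawn
Waypoints (3 total):
(8, -4)
(5.879, -1.879)
(5.172, -1.172)

Answer: (8, -4)
(5.879, -1.879)
(5.172, -1.172)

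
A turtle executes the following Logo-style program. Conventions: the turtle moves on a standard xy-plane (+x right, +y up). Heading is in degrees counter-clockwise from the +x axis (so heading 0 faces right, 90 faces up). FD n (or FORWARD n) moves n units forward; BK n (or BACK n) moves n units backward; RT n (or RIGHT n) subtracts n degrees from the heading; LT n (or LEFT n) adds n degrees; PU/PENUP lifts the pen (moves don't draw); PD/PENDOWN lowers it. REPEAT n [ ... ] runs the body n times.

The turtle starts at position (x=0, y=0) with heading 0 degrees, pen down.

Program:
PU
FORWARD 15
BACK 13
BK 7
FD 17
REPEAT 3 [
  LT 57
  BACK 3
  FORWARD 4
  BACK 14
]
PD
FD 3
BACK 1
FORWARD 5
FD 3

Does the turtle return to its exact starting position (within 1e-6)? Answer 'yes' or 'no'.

Executing turtle program step by step:
Start: pos=(0,0), heading=0, pen down
PU: pen up
FD 15: (0,0) -> (15,0) [heading=0, move]
BK 13: (15,0) -> (2,0) [heading=0, move]
BK 7: (2,0) -> (-5,0) [heading=0, move]
FD 17: (-5,0) -> (12,0) [heading=0, move]
REPEAT 3 [
  -- iteration 1/3 --
  LT 57: heading 0 -> 57
  BK 3: (12,0) -> (10.366,-2.516) [heading=57, move]
  FD 4: (10.366,-2.516) -> (12.545,0.839) [heading=57, move]
  BK 14: (12.545,0.839) -> (4.92,-10.903) [heading=57, move]
  -- iteration 2/3 --
  LT 57: heading 57 -> 114
  BK 3: (4.92,-10.903) -> (6.14,-13.643) [heading=114, move]
  FD 4: (6.14,-13.643) -> (4.513,-9.989) [heading=114, move]
  BK 14: (4.513,-9.989) -> (10.207,-22.779) [heading=114, move]
  -- iteration 3/3 --
  LT 57: heading 114 -> 171
  BK 3: (10.207,-22.779) -> (13.17,-23.248) [heading=171, move]
  FD 4: (13.17,-23.248) -> (9.22,-22.622) [heading=171, move]
  BK 14: (9.22,-22.622) -> (23.047,-24.812) [heading=171, move]
]
PD: pen down
FD 3: (23.047,-24.812) -> (20.084,-24.343) [heading=171, draw]
BK 1: (20.084,-24.343) -> (21.072,-24.5) [heading=171, draw]
FD 5: (21.072,-24.5) -> (16.133,-23.717) [heading=171, draw]
FD 3: (16.133,-23.717) -> (13.17,-23.248) [heading=171, draw]
Final: pos=(13.17,-23.248), heading=171, 4 segment(s) drawn

Start position: (0, 0)
Final position: (13.17, -23.248)
Distance = 26.72; >= 1e-6 -> NOT closed

Answer: no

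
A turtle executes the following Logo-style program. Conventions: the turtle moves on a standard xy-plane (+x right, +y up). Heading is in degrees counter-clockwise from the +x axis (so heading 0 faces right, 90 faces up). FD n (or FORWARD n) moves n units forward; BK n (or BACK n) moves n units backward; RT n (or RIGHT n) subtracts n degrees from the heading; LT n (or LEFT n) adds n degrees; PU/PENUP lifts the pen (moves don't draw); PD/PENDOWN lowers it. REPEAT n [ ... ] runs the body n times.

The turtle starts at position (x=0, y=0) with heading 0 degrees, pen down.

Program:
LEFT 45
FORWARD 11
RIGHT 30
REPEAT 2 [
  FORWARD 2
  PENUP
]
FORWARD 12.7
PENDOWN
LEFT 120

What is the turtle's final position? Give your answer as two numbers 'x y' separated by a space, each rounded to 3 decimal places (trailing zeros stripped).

Answer: 23.909 12.1

Derivation:
Executing turtle program step by step:
Start: pos=(0,0), heading=0, pen down
LT 45: heading 0 -> 45
FD 11: (0,0) -> (7.778,7.778) [heading=45, draw]
RT 30: heading 45 -> 15
REPEAT 2 [
  -- iteration 1/2 --
  FD 2: (7.778,7.778) -> (9.71,8.296) [heading=15, draw]
  PU: pen up
  -- iteration 2/2 --
  FD 2: (9.71,8.296) -> (11.642,8.813) [heading=15, move]
  PU: pen up
]
FD 12.7: (11.642,8.813) -> (23.909,12.1) [heading=15, move]
PD: pen down
LT 120: heading 15 -> 135
Final: pos=(23.909,12.1), heading=135, 2 segment(s) drawn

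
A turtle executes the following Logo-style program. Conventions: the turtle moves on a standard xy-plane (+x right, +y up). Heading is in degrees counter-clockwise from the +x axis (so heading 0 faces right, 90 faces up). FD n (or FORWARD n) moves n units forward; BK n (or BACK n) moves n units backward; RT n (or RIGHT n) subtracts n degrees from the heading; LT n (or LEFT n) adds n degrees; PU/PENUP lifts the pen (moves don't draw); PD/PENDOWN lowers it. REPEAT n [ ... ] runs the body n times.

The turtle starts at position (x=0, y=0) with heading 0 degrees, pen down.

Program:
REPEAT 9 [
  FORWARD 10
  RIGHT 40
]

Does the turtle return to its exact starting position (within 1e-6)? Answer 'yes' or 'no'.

Answer: yes

Derivation:
Executing turtle program step by step:
Start: pos=(0,0), heading=0, pen down
REPEAT 9 [
  -- iteration 1/9 --
  FD 10: (0,0) -> (10,0) [heading=0, draw]
  RT 40: heading 0 -> 320
  -- iteration 2/9 --
  FD 10: (10,0) -> (17.66,-6.428) [heading=320, draw]
  RT 40: heading 320 -> 280
  -- iteration 3/9 --
  FD 10: (17.66,-6.428) -> (19.397,-16.276) [heading=280, draw]
  RT 40: heading 280 -> 240
  -- iteration 4/9 --
  FD 10: (19.397,-16.276) -> (14.397,-24.936) [heading=240, draw]
  RT 40: heading 240 -> 200
  -- iteration 5/9 --
  FD 10: (14.397,-24.936) -> (5,-28.356) [heading=200, draw]
  RT 40: heading 200 -> 160
  -- iteration 6/9 --
  FD 10: (5,-28.356) -> (-4.397,-24.936) [heading=160, draw]
  RT 40: heading 160 -> 120
  -- iteration 7/9 --
  FD 10: (-4.397,-24.936) -> (-9.397,-16.276) [heading=120, draw]
  RT 40: heading 120 -> 80
  -- iteration 8/9 --
  FD 10: (-9.397,-16.276) -> (-7.66,-6.428) [heading=80, draw]
  RT 40: heading 80 -> 40
  -- iteration 9/9 --
  FD 10: (-7.66,-6.428) -> (0,0) [heading=40, draw]
  RT 40: heading 40 -> 0
]
Final: pos=(0,0), heading=0, 9 segment(s) drawn

Start position: (0, 0)
Final position: (0, 0)
Distance = 0; < 1e-6 -> CLOSED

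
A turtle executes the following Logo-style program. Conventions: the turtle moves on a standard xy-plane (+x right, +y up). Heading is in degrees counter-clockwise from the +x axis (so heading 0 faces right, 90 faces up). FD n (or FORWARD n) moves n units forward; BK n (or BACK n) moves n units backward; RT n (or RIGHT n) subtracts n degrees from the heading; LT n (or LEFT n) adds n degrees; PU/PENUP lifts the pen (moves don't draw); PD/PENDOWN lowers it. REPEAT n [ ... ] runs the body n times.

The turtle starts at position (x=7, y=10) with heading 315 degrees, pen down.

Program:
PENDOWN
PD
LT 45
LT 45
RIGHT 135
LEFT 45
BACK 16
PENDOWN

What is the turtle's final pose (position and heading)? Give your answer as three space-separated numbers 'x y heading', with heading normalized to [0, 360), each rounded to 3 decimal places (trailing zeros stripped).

Answer: -4.314 21.314 315

Derivation:
Executing turtle program step by step:
Start: pos=(7,10), heading=315, pen down
PD: pen down
PD: pen down
LT 45: heading 315 -> 0
LT 45: heading 0 -> 45
RT 135: heading 45 -> 270
LT 45: heading 270 -> 315
BK 16: (7,10) -> (-4.314,21.314) [heading=315, draw]
PD: pen down
Final: pos=(-4.314,21.314), heading=315, 1 segment(s) drawn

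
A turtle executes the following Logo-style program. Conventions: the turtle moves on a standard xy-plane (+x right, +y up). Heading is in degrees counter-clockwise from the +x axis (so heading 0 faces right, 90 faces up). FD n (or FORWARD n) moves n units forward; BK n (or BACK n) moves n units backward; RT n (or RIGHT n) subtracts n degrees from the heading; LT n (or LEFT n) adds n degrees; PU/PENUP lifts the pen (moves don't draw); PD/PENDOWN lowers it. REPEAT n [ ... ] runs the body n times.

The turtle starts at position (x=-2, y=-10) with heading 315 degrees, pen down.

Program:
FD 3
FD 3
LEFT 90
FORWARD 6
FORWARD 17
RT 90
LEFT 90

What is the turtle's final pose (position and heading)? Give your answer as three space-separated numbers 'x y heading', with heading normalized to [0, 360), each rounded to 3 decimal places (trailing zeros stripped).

Executing turtle program step by step:
Start: pos=(-2,-10), heading=315, pen down
FD 3: (-2,-10) -> (0.121,-12.121) [heading=315, draw]
FD 3: (0.121,-12.121) -> (2.243,-14.243) [heading=315, draw]
LT 90: heading 315 -> 45
FD 6: (2.243,-14.243) -> (6.485,-10) [heading=45, draw]
FD 17: (6.485,-10) -> (18.506,2.021) [heading=45, draw]
RT 90: heading 45 -> 315
LT 90: heading 315 -> 45
Final: pos=(18.506,2.021), heading=45, 4 segment(s) drawn

Answer: 18.506 2.021 45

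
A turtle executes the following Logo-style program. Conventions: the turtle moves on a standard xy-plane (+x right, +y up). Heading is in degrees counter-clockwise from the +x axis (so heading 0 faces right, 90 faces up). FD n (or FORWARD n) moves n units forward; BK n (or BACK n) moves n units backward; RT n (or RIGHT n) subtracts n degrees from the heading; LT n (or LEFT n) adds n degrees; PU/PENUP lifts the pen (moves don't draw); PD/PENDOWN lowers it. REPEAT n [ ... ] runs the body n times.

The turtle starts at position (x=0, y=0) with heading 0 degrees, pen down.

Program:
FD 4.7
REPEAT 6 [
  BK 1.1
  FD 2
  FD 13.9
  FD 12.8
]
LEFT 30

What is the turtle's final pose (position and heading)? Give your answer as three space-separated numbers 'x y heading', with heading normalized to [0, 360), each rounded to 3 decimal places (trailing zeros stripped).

Executing turtle program step by step:
Start: pos=(0,0), heading=0, pen down
FD 4.7: (0,0) -> (4.7,0) [heading=0, draw]
REPEAT 6 [
  -- iteration 1/6 --
  BK 1.1: (4.7,0) -> (3.6,0) [heading=0, draw]
  FD 2: (3.6,0) -> (5.6,0) [heading=0, draw]
  FD 13.9: (5.6,0) -> (19.5,0) [heading=0, draw]
  FD 12.8: (19.5,0) -> (32.3,0) [heading=0, draw]
  -- iteration 2/6 --
  BK 1.1: (32.3,0) -> (31.2,0) [heading=0, draw]
  FD 2: (31.2,0) -> (33.2,0) [heading=0, draw]
  FD 13.9: (33.2,0) -> (47.1,0) [heading=0, draw]
  FD 12.8: (47.1,0) -> (59.9,0) [heading=0, draw]
  -- iteration 3/6 --
  BK 1.1: (59.9,0) -> (58.8,0) [heading=0, draw]
  FD 2: (58.8,0) -> (60.8,0) [heading=0, draw]
  FD 13.9: (60.8,0) -> (74.7,0) [heading=0, draw]
  FD 12.8: (74.7,0) -> (87.5,0) [heading=0, draw]
  -- iteration 4/6 --
  BK 1.1: (87.5,0) -> (86.4,0) [heading=0, draw]
  FD 2: (86.4,0) -> (88.4,0) [heading=0, draw]
  FD 13.9: (88.4,0) -> (102.3,0) [heading=0, draw]
  FD 12.8: (102.3,0) -> (115.1,0) [heading=0, draw]
  -- iteration 5/6 --
  BK 1.1: (115.1,0) -> (114,0) [heading=0, draw]
  FD 2: (114,0) -> (116,0) [heading=0, draw]
  FD 13.9: (116,0) -> (129.9,0) [heading=0, draw]
  FD 12.8: (129.9,0) -> (142.7,0) [heading=0, draw]
  -- iteration 6/6 --
  BK 1.1: (142.7,0) -> (141.6,0) [heading=0, draw]
  FD 2: (141.6,0) -> (143.6,0) [heading=0, draw]
  FD 13.9: (143.6,0) -> (157.5,0) [heading=0, draw]
  FD 12.8: (157.5,0) -> (170.3,0) [heading=0, draw]
]
LT 30: heading 0 -> 30
Final: pos=(170.3,0), heading=30, 25 segment(s) drawn

Answer: 170.3 0 30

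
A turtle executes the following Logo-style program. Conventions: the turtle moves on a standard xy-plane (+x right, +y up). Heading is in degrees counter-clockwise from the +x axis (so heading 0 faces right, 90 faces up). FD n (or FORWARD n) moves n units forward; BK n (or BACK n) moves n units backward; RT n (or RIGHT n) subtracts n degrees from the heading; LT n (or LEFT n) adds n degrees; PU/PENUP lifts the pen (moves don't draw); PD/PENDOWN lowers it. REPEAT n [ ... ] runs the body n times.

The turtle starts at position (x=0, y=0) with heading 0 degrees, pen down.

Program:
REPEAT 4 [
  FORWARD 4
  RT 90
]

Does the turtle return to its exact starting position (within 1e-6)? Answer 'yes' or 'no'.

Answer: yes

Derivation:
Executing turtle program step by step:
Start: pos=(0,0), heading=0, pen down
REPEAT 4 [
  -- iteration 1/4 --
  FD 4: (0,0) -> (4,0) [heading=0, draw]
  RT 90: heading 0 -> 270
  -- iteration 2/4 --
  FD 4: (4,0) -> (4,-4) [heading=270, draw]
  RT 90: heading 270 -> 180
  -- iteration 3/4 --
  FD 4: (4,-4) -> (0,-4) [heading=180, draw]
  RT 90: heading 180 -> 90
  -- iteration 4/4 --
  FD 4: (0,-4) -> (0,0) [heading=90, draw]
  RT 90: heading 90 -> 0
]
Final: pos=(0,0), heading=0, 4 segment(s) drawn

Start position: (0, 0)
Final position: (0, 0)
Distance = 0; < 1e-6 -> CLOSED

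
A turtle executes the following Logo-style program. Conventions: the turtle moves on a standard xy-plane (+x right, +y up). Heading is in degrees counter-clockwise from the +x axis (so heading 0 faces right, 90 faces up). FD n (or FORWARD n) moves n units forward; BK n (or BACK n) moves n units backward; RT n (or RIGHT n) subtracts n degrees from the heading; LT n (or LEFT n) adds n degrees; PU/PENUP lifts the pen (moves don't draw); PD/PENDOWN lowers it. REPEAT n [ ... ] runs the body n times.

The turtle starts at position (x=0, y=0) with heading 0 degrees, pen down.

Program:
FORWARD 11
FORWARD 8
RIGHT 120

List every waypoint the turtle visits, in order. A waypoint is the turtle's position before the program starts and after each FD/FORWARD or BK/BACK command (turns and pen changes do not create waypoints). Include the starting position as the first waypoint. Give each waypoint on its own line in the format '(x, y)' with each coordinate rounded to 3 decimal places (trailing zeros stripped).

Executing turtle program step by step:
Start: pos=(0,0), heading=0, pen down
FD 11: (0,0) -> (11,0) [heading=0, draw]
FD 8: (11,0) -> (19,0) [heading=0, draw]
RT 120: heading 0 -> 240
Final: pos=(19,0), heading=240, 2 segment(s) drawn
Waypoints (3 total):
(0, 0)
(11, 0)
(19, 0)

Answer: (0, 0)
(11, 0)
(19, 0)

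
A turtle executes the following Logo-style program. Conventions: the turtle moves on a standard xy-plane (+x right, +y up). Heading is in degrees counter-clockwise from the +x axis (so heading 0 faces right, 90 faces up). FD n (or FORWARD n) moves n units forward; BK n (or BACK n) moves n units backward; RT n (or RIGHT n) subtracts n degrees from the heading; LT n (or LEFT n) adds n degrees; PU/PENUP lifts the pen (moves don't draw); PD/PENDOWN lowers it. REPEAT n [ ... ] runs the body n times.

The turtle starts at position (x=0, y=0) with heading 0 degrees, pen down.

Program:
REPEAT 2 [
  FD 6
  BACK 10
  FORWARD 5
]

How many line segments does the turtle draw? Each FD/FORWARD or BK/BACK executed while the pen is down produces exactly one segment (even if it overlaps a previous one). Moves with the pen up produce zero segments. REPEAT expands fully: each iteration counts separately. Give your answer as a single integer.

Executing turtle program step by step:
Start: pos=(0,0), heading=0, pen down
REPEAT 2 [
  -- iteration 1/2 --
  FD 6: (0,0) -> (6,0) [heading=0, draw]
  BK 10: (6,0) -> (-4,0) [heading=0, draw]
  FD 5: (-4,0) -> (1,0) [heading=0, draw]
  -- iteration 2/2 --
  FD 6: (1,0) -> (7,0) [heading=0, draw]
  BK 10: (7,0) -> (-3,0) [heading=0, draw]
  FD 5: (-3,0) -> (2,0) [heading=0, draw]
]
Final: pos=(2,0), heading=0, 6 segment(s) drawn
Segments drawn: 6

Answer: 6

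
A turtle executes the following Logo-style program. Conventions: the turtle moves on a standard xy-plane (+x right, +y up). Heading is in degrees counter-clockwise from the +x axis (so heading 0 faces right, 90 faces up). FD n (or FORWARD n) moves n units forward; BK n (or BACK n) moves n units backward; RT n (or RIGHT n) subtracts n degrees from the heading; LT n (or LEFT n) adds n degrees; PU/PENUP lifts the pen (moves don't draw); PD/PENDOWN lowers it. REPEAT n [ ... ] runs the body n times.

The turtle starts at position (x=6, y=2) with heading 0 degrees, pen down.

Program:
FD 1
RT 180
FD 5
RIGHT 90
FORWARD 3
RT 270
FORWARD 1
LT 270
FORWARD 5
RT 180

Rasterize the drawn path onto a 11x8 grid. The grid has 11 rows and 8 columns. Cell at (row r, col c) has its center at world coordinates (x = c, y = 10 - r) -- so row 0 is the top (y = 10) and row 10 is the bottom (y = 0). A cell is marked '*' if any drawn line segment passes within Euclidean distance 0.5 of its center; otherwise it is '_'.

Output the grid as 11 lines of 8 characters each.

Answer: _*______
_*______
_*______
_*______
_*______
_**_____
__*_____
__*_____
__******
________
________

Derivation:
Segment 0: (6,2) -> (7,2)
Segment 1: (7,2) -> (2,2)
Segment 2: (2,2) -> (2,5)
Segment 3: (2,5) -> (1,5)
Segment 4: (1,5) -> (1,10)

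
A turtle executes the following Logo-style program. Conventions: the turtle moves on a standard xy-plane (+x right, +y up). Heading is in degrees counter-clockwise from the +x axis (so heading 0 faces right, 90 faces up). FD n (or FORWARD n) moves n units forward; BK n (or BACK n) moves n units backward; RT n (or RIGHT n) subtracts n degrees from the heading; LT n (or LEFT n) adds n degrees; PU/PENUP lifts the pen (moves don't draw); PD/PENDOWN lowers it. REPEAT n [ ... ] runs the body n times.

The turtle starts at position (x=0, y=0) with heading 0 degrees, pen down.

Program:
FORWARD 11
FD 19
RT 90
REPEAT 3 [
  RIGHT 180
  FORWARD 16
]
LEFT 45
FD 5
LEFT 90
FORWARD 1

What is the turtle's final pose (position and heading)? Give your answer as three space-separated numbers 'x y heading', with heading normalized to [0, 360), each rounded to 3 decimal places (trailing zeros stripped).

Executing turtle program step by step:
Start: pos=(0,0), heading=0, pen down
FD 11: (0,0) -> (11,0) [heading=0, draw]
FD 19: (11,0) -> (30,0) [heading=0, draw]
RT 90: heading 0 -> 270
REPEAT 3 [
  -- iteration 1/3 --
  RT 180: heading 270 -> 90
  FD 16: (30,0) -> (30,16) [heading=90, draw]
  -- iteration 2/3 --
  RT 180: heading 90 -> 270
  FD 16: (30,16) -> (30,0) [heading=270, draw]
  -- iteration 3/3 --
  RT 180: heading 270 -> 90
  FD 16: (30,0) -> (30,16) [heading=90, draw]
]
LT 45: heading 90 -> 135
FD 5: (30,16) -> (26.464,19.536) [heading=135, draw]
LT 90: heading 135 -> 225
FD 1: (26.464,19.536) -> (25.757,18.828) [heading=225, draw]
Final: pos=(25.757,18.828), heading=225, 7 segment(s) drawn

Answer: 25.757 18.828 225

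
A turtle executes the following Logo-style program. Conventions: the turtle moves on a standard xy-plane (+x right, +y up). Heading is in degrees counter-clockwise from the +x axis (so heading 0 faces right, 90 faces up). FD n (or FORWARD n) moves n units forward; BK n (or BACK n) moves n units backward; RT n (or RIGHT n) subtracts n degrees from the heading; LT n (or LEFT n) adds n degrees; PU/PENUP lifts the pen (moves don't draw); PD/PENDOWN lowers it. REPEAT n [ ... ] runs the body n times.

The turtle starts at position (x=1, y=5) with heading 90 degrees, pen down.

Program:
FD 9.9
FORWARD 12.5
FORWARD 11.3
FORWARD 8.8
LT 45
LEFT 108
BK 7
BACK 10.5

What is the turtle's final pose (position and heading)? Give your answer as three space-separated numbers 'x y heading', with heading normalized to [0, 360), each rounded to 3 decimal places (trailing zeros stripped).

Answer: 8.945 63.093 243

Derivation:
Executing turtle program step by step:
Start: pos=(1,5), heading=90, pen down
FD 9.9: (1,5) -> (1,14.9) [heading=90, draw]
FD 12.5: (1,14.9) -> (1,27.4) [heading=90, draw]
FD 11.3: (1,27.4) -> (1,38.7) [heading=90, draw]
FD 8.8: (1,38.7) -> (1,47.5) [heading=90, draw]
LT 45: heading 90 -> 135
LT 108: heading 135 -> 243
BK 7: (1,47.5) -> (4.178,53.737) [heading=243, draw]
BK 10.5: (4.178,53.737) -> (8.945,63.093) [heading=243, draw]
Final: pos=(8.945,63.093), heading=243, 6 segment(s) drawn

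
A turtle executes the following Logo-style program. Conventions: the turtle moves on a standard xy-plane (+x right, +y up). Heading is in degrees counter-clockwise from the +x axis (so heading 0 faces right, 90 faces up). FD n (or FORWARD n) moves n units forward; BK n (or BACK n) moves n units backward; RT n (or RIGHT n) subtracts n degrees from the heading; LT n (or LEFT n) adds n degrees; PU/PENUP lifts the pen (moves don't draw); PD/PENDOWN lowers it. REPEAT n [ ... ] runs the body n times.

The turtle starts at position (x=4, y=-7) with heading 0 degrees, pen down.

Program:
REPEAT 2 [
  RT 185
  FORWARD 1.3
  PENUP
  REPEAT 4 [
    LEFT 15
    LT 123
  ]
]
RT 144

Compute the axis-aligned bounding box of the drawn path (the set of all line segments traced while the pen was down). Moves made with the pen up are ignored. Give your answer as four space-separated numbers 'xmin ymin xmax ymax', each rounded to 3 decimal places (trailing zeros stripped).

Executing turtle program step by step:
Start: pos=(4,-7), heading=0, pen down
REPEAT 2 [
  -- iteration 1/2 --
  RT 185: heading 0 -> 175
  FD 1.3: (4,-7) -> (2.705,-6.887) [heading=175, draw]
  PU: pen up
  REPEAT 4 [
    -- iteration 1/4 --
    LT 15: heading 175 -> 190
    LT 123: heading 190 -> 313
    -- iteration 2/4 --
    LT 15: heading 313 -> 328
    LT 123: heading 328 -> 91
    -- iteration 3/4 --
    LT 15: heading 91 -> 106
    LT 123: heading 106 -> 229
    -- iteration 4/4 --
    LT 15: heading 229 -> 244
    LT 123: heading 244 -> 7
  ]
  -- iteration 2/2 --
  RT 185: heading 7 -> 182
  FD 1.3: (2.705,-6.887) -> (1.406,-6.932) [heading=182, move]
  PU: pen up
  REPEAT 4 [
    -- iteration 1/4 --
    LT 15: heading 182 -> 197
    LT 123: heading 197 -> 320
    -- iteration 2/4 --
    LT 15: heading 320 -> 335
    LT 123: heading 335 -> 98
    -- iteration 3/4 --
    LT 15: heading 98 -> 113
    LT 123: heading 113 -> 236
    -- iteration 4/4 --
    LT 15: heading 236 -> 251
    LT 123: heading 251 -> 14
  ]
]
RT 144: heading 14 -> 230
Final: pos=(1.406,-6.932), heading=230, 1 segment(s) drawn

Segment endpoints: x in {2.705, 4}, y in {-7, -6.887}
xmin=2.705, ymin=-7, xmax=4, ymax=-6.887

Answer: 2.705 -7 4 -6.887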